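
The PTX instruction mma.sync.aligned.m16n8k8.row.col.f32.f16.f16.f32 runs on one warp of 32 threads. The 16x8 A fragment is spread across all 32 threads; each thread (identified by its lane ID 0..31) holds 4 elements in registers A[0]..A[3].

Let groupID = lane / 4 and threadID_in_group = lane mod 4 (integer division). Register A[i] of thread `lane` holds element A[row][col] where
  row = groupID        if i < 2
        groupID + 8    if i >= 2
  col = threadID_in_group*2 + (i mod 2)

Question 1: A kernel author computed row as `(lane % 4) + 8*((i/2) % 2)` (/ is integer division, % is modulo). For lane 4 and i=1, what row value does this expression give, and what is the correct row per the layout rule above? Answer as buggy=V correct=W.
buggy=0 correct=1

`(lane % 4) + 8*((i/2) % 2)`[4,1]->0
lane 4: g=1 (4/4), t=0 (4%4)
i=1: r=1+0=1, c=0*2+1=1
row: 0 vs 1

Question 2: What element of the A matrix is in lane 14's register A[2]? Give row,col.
14: g=3,t=2
[2] (3+8,2*2+0) = (11,4)

11,4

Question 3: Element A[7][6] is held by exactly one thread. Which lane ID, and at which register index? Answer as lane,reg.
31,0

r:7=>grp=7,rB=0  c:6=>tig=3,lo=0
L=7*4+3=31  i=0*2+0=0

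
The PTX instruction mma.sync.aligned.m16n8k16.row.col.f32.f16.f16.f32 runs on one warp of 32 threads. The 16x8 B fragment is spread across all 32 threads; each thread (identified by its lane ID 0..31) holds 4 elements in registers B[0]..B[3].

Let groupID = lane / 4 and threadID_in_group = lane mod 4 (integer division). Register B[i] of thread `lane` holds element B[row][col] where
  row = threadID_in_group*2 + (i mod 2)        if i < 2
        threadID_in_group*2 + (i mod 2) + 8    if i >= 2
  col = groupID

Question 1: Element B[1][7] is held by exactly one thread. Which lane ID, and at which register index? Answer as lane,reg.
28,1

c=7→G=7  r=1→rhi=0,T=0,p=1
L=7*4+0=28  i=0*2+1=1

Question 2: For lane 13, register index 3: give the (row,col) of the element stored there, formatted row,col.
lane 13: gr=3 (13/4), th=1 (13%4)
i=3: r=1*2+1+8=11, c=gr=3

11,3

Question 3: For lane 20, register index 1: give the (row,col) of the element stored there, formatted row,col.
L=20->gid=20>>2=5, tid=20&3=0
[1]->row 0·2+1+0=1  col gid=5

1,5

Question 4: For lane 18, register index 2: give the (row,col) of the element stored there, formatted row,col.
12,4

lane 18→18/4=4, 18 mod 4=2
i=2  r:2·2+0+8→12  c:4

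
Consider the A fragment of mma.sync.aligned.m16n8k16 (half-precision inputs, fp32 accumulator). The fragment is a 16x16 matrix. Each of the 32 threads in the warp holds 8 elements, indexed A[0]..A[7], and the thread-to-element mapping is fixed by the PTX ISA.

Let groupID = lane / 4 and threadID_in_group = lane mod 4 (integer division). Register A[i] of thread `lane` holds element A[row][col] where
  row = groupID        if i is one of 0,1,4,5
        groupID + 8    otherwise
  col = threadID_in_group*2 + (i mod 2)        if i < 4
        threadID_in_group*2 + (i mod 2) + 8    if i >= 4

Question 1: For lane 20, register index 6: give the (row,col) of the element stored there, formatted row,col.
13,8

lane 20=>20/4=5, 20 mod 4=0
i=6  r:5+8=>13  c:2·0+0+8=>8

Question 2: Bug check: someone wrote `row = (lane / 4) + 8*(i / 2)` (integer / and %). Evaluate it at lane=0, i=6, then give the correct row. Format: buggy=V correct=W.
`(lane / 4) + 8*(i / 2)`[0,6]→24
lane 0→0/4=0, 0 mod 4=0
i=6  r:0+8→8  c:2·0+0+8→8
row: 24 vs 8

buggy=24 correct=8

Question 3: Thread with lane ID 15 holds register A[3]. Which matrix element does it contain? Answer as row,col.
lane 15=>15/4=3, 15 mod 4=3
i=3  r:3+8=>11  c:2·3+1+0=>7

11,7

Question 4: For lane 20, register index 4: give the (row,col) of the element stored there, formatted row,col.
L=20→G=20>>2=5, T=20&3=0
[4]→row 5+0=5  col 0·2+0+8=8

5,8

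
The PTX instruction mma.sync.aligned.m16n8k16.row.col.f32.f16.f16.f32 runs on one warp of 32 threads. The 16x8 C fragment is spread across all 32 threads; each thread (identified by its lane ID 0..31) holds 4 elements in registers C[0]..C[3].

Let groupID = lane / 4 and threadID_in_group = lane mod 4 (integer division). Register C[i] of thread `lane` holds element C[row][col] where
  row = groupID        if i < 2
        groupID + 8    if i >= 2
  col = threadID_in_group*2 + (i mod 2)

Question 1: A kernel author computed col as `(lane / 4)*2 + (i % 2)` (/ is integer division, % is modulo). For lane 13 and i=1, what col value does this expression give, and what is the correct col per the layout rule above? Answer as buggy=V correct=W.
`(lane / 4)*2 + (i % 2)`[13,1]->7
lane 13: g=3 (13/4), t=1 (13%4)
i=1: r=3+0=3, c=1*2+1=3
col: 7 vs 3

buggy=7 correct=3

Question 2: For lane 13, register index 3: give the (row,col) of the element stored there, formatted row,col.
11,3

lane 13->13/4=3, 13 mod 4=1
i=3  r:3+8->11  c:2·1+1->3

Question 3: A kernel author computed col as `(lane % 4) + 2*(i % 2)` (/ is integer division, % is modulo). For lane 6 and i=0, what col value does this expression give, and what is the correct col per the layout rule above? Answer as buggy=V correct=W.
`(lane % 4) + 2*(i % 2)`[6,0]->2
lane 6->6/4=1, 6 mod 4=2
i=0  r:1+0->1  c:2·2+0->4
col: 2 vs 4

buggy=2 correct=4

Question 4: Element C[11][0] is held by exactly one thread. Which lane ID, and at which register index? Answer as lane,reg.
r=11→G=3,rhi=1  c=0→T=0,p=0
L=3*4+0=12  i=1*2+0=2

12,2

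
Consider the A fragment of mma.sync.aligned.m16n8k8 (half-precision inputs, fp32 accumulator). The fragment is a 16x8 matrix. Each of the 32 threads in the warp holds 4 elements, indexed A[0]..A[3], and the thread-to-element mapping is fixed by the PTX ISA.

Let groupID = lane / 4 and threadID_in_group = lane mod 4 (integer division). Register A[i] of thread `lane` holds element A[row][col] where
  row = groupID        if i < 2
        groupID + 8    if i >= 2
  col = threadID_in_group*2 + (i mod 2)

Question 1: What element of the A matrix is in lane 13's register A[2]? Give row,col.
11,2

13: grp=3,tig=1
[2] (3+8,1*2+0) = (11,2)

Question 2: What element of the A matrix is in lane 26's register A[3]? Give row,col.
14,5

L=26⇒gr=26>>2=6, th=26&3=2
[3]⇒row 6+8=14  col 2·2+1=5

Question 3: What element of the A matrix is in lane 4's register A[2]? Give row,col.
9,0

4: G=1,T=0
[2] (1+8,0*2+0) = (9,0)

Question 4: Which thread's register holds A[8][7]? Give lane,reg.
3,3

r=8⇒gr=0,Rb=1  c=7⇒th=3,odd=1
L=0*4+3=3  i=1*2+1=3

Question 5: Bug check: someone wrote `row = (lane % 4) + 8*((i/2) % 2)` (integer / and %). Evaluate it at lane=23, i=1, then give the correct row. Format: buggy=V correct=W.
buggy=3 correct=5

`(lane % 4) + 8*((i/2) % 2)`[23,1]=>3
23: grp=5,tig=3
[1] (5+0,3*2+1) = (5,7)
row: 3 vs 5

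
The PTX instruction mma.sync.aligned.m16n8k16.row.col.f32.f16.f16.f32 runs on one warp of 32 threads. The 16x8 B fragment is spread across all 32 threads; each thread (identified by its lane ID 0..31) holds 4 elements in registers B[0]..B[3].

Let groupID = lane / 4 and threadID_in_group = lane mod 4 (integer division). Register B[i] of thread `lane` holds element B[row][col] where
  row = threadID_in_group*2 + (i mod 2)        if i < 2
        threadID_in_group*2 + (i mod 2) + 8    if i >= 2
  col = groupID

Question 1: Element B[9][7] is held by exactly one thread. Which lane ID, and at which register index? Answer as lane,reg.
c=7⇒gr=7  r=9⇒Rb=1,th=0,odd=1
L=7*4+0=28  i=1*2+1=3

28,3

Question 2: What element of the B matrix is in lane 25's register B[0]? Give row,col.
lane 25: g=6 (25/4), t=1 (25%4)
i=0: r=1*2+0+0=2, c=g=6

2,6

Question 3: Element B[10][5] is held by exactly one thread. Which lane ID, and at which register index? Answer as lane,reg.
c=5⇒gr=5  r=10⇒Rb=1,th=1,odd=0
L=5*4+1=21  i=1*2+0=2

21,2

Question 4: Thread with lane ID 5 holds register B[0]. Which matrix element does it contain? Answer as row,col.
2,1

lane 5→5/4=1, 5 mod 4=1
i=0  r:2·1+0+0→2  c:1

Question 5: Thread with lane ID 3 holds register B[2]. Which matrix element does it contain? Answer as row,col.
14,0

lane 3: g=0 (3/4), t=3 (3%4)
i=2: r=3*2+0+8=14, c=g=0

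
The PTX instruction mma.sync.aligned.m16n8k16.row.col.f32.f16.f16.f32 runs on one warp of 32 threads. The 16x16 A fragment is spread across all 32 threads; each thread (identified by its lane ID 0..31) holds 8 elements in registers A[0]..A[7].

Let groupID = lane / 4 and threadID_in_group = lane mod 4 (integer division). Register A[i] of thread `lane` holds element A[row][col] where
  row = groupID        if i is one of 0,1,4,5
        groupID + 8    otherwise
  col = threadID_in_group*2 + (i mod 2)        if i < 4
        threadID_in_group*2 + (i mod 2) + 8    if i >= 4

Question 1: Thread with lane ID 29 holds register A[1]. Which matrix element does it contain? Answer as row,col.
7,3

lane 29→29/4=7, 29 mod 4=1
i=1  r:7+0→7  c:2·1+1+0→3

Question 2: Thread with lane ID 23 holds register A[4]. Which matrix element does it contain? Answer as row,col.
23: gid=5,tid=3
[4] (5+0,3*2+0+8) = (5,14)

5,14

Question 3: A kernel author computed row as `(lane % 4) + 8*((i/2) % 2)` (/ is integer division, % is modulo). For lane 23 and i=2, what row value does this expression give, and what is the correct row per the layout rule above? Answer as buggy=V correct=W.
buggy=11 correct=13

`(lane % 4) + 8*((i/2) % 2)`[23,2]=>11
lane 23=>23/4=5, 23 mod 4=3
i=2  r:5+8=>13  c:2·3+0+0=>6
row: 11 vs 13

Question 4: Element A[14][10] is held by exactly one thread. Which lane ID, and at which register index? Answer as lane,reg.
25,6

r=14→G=6,rhi=1  c=10→chi=1,T=1,p=0
L=6*4+1=25  i=1*4+1*2+0=6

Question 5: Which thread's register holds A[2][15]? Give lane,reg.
r=2->g=2,rb=0  c=15->cb=1,t=3,b0=1
L=2*4+3=11  i=1*4+0*2+1=5

11,5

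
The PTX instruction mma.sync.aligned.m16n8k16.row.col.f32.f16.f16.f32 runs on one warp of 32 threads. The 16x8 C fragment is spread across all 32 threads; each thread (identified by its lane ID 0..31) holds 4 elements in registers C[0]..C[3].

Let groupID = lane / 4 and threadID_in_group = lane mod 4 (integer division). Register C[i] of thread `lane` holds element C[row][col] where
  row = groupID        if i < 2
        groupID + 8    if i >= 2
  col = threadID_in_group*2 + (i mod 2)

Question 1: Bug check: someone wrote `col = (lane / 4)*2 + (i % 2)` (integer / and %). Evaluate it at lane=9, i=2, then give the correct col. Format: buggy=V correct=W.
buggy=4 correct=2

`(lane / 4)*2 + (i % 2)`[9,2]=>4
L=9=>grp=9>>2=2, tig=9&3=1
[2]=>row 2+8=10  col 1·2+0=2
col: 4 vs 2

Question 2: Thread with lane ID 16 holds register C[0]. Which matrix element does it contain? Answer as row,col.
lane 16->16/4=4, 16 mod 4=0
i=0  r:4+0->4  c:2·0+0->0

4,0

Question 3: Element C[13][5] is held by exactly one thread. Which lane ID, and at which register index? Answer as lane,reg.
22,3

r:13=>grp=5,rB=1  c:5=>tig=2,lo=1
L=5*4+2=22  i=1*2+1=3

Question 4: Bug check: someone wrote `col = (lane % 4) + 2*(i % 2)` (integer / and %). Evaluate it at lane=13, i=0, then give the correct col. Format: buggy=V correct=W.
buggy=1 correct=2

`(lane % 4) + 2*(i % 2)`[13,0]=>1
L=13=>grp=13>>2=3, tig=13&3=1
[0]=>row 3+0=3  col 1·2+0=2
col: 1 vs 2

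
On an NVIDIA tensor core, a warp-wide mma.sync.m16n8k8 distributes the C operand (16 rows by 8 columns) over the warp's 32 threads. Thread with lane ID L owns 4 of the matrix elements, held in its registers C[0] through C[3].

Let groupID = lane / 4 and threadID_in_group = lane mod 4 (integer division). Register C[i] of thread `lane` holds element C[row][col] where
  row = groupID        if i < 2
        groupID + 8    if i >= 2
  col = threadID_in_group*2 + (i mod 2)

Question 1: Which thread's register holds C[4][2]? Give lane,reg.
r=4->g=4,rb=0  c=2->t=1,b0=0
L=4*4+1=17  i=0*2+0=0

17,0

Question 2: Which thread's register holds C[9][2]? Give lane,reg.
5,2

r=9⇒gr=1,Rb=1  c=2⇒th=1,odd=0
L=1*4+1=5  i=1*2+0=2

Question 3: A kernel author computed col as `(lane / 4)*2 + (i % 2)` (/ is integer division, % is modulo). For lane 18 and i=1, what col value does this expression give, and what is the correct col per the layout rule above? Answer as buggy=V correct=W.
buggy=9 correct=5

`(lane / 4)*2 + (i % 2)`[18,1]->9
lane 18: gid=4 (18/4), tid=2 (18%4)
i=1: r=4+0=4, c=2*2+1=5
col: 9 vs 5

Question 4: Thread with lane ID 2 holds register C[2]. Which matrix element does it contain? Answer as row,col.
8,4

2: g=0,t=2
[2] (0+8,2*2+0) = (8,4)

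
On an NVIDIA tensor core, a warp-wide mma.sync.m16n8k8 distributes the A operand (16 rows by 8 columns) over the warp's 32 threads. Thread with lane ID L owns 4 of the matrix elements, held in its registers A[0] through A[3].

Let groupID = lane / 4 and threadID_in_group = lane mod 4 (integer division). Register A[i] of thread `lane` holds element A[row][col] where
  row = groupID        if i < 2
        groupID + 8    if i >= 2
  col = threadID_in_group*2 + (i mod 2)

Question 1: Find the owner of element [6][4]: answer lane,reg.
r=6→G=6,rhi=0  c=4→T=2,p=0
L=6*4+2=26  i=0*2+0=0

26,0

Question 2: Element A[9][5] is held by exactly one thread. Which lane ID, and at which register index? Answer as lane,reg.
r:9=>grp=1,rB=1  c:5=>tig=2,lo=1
L=1*4+2=6  i=1*2+1=3

6,3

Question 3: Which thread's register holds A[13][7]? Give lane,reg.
r=13⇒gr=5,Rb=1  c=7⇒th=3,odd=1
L=5*4+3=23  i=1*2+1=3

23,3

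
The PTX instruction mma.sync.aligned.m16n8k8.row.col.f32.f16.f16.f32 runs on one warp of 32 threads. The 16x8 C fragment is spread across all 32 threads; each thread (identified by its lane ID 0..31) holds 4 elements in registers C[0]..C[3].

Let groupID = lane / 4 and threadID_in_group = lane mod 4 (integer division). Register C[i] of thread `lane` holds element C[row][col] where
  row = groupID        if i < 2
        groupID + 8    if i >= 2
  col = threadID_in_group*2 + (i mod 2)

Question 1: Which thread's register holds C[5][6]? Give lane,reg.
23,0

r: 5->gid=5,r8=0  c: 6->tid=3,i&1=0
L=5*4+3=23  i=0*2+0=0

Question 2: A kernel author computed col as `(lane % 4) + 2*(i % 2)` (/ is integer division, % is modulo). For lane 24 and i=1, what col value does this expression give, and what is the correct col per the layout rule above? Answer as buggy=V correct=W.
buggy=2 correct=1

`(lane % 4) + 2*(i % 2)`[24,1]=>2
24: grp=6,tig=0
[1] (6+0,0*2+1) = (6,1)
col: 2 vs 1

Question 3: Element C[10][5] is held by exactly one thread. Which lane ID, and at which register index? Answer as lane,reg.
r=10⇒gr=2,Rb=1  c=5⇒th=2,odd=1
L=2*4+2=10  i=1*2+1=3

10,3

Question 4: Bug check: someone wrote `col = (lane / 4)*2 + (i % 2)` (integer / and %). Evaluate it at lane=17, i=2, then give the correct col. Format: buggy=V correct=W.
`(lane / 4)*2 + (i % 2)`[17,2]->8
L=17->g=17>>2=4, t=17&3=1
[2]->row 4+8=12  col 1·2+0=2
col: 8 vs 2

buggy=8 correct=2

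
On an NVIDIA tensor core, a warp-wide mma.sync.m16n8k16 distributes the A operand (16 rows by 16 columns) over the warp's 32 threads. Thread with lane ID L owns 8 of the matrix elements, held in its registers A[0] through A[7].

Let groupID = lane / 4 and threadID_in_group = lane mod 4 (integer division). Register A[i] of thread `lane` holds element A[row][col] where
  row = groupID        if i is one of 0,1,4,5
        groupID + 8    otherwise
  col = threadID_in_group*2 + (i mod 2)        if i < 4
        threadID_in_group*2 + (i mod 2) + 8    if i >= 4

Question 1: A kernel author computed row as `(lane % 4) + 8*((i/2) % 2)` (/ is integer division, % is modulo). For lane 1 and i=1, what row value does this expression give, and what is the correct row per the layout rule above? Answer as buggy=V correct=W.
buggy=1 correct=0

`(lane % 4) + 8*((i/2) % 2)`[1,1]->1
lane 1->1/4=0, 1 mod 4=1
i=1  r:0+0->0  c:2·1+1+0->3
row: 1 vs 0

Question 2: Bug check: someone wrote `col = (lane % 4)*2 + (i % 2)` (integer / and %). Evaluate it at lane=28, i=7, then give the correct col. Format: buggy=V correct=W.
`(lane % 4)*2 + (i % 2)`[28,7]->1
lane 28: g=7 (28/4), t=0 (28%4)
i=7: r=7+8=15, c=0*2+1+8=9
col: 1 vs 9

buggy=1 correct=9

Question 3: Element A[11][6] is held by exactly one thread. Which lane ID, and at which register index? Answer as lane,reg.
15,2

r: 11->gid=3,r8=1  c: 6->c8=0,tid=3,i&1=0
L=3*4+3=15  i=0*4+1*2+0=2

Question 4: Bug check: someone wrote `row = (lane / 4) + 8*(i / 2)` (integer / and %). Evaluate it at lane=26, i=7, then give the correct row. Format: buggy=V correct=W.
buggy=30 correct=14

`(lane / 4) + 8*(i / 2)`[26,7]=>30
lane 26=>26/4=6, 26 mod 4=2
i=7  r:6+8=>14  c:2·2+1+8=>13
row: 30 vs 14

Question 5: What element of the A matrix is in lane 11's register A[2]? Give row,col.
10,6

11: G=2,T=3
[2] (2+8,3*2+0+0) = (10,6)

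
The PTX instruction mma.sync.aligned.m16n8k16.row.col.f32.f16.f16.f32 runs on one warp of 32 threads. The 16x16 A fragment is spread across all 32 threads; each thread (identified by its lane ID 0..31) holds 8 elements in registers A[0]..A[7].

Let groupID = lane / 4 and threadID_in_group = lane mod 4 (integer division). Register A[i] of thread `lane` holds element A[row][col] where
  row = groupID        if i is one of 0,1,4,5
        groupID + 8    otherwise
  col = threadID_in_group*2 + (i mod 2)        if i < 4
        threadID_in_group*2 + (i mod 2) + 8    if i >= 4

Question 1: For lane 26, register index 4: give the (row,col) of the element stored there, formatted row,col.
26: g=6,t=2
[4] (6+0,2*2+0+8) = (6,12)

6,12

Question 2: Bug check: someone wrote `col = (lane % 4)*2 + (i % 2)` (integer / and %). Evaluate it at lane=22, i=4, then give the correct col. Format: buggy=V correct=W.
buggy=4 correct=12

`(lane % 4)*2 + (i % 2)`[22,4]⇒4
22: gr=5,th=2
[4] (5+0,2*2+0+8) = (5,12)
col: 4 vs 12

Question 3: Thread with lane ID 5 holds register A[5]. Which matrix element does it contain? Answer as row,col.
lane 5: G=1 (5/4), T=1 (5%4)
i=5: r=1+0=1, c=1*2+1+8=11

1,11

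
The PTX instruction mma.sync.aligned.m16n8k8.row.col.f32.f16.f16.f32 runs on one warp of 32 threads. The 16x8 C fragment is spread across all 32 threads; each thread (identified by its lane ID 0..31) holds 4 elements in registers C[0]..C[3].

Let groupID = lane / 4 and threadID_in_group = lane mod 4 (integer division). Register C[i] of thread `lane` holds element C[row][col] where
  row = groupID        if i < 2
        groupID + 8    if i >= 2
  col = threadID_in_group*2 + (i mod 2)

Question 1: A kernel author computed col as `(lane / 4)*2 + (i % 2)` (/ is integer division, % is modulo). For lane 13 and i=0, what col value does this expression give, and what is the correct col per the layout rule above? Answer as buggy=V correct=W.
buggy=6 correct=2

`(lane / 4)*2 + (i % 2)`[13,0]->6
lane 13->13/4=3, 13 mod 4=1
i=0  r:3+0->3  c:2·1+0->2
col: 6 vs 2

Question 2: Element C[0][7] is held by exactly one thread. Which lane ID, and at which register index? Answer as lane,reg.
3,1

r=0->g=0,rb=0  c=7->t=3,b0=1
L=0*4+3=3  i=0*2+1=1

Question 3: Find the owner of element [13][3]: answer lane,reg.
r=13→G=5,rhi=1  c=3→T=1,p=1
L=5*4+1=21  i=1*2+1=3

21,3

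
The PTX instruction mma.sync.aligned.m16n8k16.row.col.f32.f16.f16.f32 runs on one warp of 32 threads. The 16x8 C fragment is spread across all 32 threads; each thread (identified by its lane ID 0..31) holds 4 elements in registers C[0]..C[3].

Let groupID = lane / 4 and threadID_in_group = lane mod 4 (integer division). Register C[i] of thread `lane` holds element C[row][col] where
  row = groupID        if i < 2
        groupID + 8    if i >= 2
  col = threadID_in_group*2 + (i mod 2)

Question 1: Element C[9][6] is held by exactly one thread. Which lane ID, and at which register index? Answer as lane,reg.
7,2

r:9=>grp=1,rB=1  c:6=>tig=3,lo=0
L=1*4+3=7  i=1*2+0=2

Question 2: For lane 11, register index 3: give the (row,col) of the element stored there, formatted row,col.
lane 11: g=2 (11/4), t=3 (11%4)
i=3: r=2+8=10, c=3*2+1=7

10,7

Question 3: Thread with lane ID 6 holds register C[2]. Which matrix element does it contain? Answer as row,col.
9,4

lane 6=>6/4=1, 6 mod 4=2
i=2  r:1+8=>9  c:2·2+0=>4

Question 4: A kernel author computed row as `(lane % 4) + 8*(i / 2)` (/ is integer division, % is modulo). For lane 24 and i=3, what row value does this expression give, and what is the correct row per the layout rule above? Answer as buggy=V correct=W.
buggy=8 correct=14

`(lane % 4) + 8*(i / 2)`[24,3]→8
lane 24→24/4=6, 24 mod 4=0
i=3  r:6+8→14  c:2·0+1→1
row: 8 vs 14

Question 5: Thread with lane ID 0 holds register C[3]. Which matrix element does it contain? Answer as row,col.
lane 0: G=0 (0/4), T=0 (0%4)
i=3: r=0+8=8, c=0*2+1=1

8,1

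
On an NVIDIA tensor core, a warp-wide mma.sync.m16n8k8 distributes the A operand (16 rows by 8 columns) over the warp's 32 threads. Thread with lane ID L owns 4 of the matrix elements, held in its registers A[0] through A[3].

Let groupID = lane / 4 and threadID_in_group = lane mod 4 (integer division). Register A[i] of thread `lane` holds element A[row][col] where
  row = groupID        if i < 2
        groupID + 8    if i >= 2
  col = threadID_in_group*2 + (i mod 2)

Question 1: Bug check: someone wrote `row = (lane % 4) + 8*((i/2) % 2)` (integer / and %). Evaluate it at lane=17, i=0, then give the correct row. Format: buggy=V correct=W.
buggy=1 correct=4

`(lane % 4) + 8*((i/2) % 2)`[17,0]->1
lane 17: gid=4 (17/4), tid=1 (17%4)
i=0: r=4+0=4, c=1*2+0=2
row: 1 vs 4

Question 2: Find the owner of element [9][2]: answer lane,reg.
5,2

r=9→G=1,rhi=1  c=2→T=1,p=0
L=1*4+1=5  i=1*2+0=2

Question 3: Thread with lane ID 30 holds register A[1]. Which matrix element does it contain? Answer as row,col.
7,5

lane 30->30/4=7, 30 mod 4=2
i=1  r:7+0->7  c:2·2+1->5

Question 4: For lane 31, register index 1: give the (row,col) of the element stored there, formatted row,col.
31: gid=7,tid=3
[1] (7+0,3*2+1) = (7,7)

7,7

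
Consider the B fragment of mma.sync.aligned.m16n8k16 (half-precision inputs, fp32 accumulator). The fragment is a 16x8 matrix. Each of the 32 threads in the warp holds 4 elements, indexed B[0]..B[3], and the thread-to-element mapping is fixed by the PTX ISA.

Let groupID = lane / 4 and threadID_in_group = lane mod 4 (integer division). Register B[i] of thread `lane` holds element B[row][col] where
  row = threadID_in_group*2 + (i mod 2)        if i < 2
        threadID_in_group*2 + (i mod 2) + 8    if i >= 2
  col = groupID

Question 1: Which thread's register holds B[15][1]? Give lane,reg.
7,3

c=1⇒gr=1  r=15⇒Rb=1,th=3,odd=1
L=1*4+3=7  i=1*2+1=3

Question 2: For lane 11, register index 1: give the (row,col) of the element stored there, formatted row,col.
lane 11->11/4=2, 11 mod 4=3
i=1  r:2·3+1+0->7  c:2

7,2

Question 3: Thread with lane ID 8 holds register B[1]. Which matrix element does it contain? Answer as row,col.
1,2

L=8⇒gr=8>>2=2, th=8&3=0
[1]⇒row 0·2+1+0=1  col gr=2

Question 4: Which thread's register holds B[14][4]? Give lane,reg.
c:4=>grp=4  r:14=>rB=1,tig=3,lo=0
L=4*4+3=19  i=1*2+0=2

19,2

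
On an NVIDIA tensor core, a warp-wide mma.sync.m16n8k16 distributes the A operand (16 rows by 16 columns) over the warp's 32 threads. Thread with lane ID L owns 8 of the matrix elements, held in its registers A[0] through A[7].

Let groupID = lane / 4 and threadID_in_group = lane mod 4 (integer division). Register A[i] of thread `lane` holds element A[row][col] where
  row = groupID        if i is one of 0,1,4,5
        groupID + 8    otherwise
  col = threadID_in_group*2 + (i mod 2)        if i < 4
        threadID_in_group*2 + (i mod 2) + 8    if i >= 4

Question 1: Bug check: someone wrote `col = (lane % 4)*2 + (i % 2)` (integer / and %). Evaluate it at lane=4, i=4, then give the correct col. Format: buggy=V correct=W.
`(lane % 4)*2 + (i % 2)`[4,4]→0
4: G=1,T=0
[4] (1+0,0*2+0+8) = (1,8)
col: 0 vs 8

buggy=0 correct=8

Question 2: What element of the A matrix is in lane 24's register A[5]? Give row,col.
6,9

L=24=>grp=24>>2=6, tig=24&3=0
[5]=>row 6+0=6  col 0·2+1+8=9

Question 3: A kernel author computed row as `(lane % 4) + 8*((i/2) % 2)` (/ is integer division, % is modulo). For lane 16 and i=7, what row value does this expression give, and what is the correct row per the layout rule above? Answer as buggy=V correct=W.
buggy=8 correct=12

`(lane % 4) + 8*((i/2) % 2)`[16,7]→8
16: G=4,T=0
[7] (4+8,0*2+1+8) = (12,9)
row: 8 vs 12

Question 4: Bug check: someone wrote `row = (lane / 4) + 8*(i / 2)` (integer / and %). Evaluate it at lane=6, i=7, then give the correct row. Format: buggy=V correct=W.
`(lane / 4) + 8*(i / 2)`[6,7]->25
lane 6: g=1 (6/4), t=2 (6%4)
i=7: r=1+8=9, c=2*2+1+8=13
row: 25 vs 9

buggy=25 correct=9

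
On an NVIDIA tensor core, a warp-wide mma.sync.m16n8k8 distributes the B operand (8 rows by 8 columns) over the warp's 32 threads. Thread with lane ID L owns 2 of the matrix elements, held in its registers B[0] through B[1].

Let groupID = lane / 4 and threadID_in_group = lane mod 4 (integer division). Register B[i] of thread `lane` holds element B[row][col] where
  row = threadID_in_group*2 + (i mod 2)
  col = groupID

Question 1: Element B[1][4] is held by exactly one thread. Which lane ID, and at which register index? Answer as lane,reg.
16,1

c:4=>grp=4  r:1=>tig=0,lo=1
L=4*4+0=16  i=1=1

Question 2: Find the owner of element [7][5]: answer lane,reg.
c=5⇒gr=5  r=7⇒th=3,odd=1
L=5*4+3=23  i=1=1

23,1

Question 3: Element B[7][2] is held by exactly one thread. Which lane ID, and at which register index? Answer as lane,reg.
c: 2->gid=2  r: 7->tid=3,i&1=1
L=2*4+3=11  i=1=1

11,1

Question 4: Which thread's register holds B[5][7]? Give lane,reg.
c:7=>grp=7  r:5=>tig=2,lo=1
L=7*4+2=30  i=1=1

30,1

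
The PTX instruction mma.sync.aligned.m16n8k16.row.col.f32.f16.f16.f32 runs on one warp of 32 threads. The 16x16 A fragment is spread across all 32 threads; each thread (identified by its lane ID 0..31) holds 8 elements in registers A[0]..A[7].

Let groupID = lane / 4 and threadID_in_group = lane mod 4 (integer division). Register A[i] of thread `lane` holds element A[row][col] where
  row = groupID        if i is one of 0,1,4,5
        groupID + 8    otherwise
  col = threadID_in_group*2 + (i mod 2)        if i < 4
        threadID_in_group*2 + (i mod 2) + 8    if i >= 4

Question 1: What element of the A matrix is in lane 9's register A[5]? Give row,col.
2,11

lane 9: gid=2 (9/4), tid=1 (9%4)
i=5: r=2+0=2, c=1*2+1+8=11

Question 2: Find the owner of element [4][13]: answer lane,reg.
18,5

r: 4->gid=4,r8=0  c: 13->c8=1,tid=2,i&1=1
L=4*4+2=18  i=1*4+0*2+1=5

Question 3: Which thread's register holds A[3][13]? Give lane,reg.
14,5

r=3->g=3,rb=0  c=13->cb=1,t=2,b0=1
L=3*4+2=14  i=1*4+0*2+1=5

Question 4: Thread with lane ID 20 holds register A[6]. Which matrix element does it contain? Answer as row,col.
13,8

lane 20=>20/4=5, 20 mod 4=0
i=6  r:5+8=>13  c:2·0+0+8=>8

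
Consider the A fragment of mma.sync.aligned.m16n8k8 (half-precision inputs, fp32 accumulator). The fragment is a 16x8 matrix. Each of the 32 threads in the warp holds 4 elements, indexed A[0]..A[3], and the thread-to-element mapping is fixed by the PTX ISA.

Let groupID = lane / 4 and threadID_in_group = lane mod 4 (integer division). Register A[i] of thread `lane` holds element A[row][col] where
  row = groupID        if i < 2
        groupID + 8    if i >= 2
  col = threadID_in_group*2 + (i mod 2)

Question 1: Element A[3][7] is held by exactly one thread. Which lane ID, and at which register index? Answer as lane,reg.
r=3→G=3,rhi=0  c=7→T=3,p=1
L=3*4+3=15  i=0*2+1=1

15,1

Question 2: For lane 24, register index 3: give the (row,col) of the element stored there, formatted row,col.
lane 24->24/4=6, 24 mod 4=0
i=3  r:6+8->14  c:2·0+1->1

14,1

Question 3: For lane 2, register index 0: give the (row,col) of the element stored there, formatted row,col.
0,4

L=2->gid=2>>2=0, tid=2&3=2
[0]->row 0+0=0  col 2·2+0=4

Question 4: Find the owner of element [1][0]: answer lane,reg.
4,0

r=1⇒gr=1,Rb=0  c=0⇒th=0,odd=0
L=1*4+0=4  i=0*2+0=0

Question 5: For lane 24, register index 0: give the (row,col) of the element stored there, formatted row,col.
L=24→G=24>>2=6, T=24&3=0
[0]→row 6+0=6  col 0·2+0=0

6,0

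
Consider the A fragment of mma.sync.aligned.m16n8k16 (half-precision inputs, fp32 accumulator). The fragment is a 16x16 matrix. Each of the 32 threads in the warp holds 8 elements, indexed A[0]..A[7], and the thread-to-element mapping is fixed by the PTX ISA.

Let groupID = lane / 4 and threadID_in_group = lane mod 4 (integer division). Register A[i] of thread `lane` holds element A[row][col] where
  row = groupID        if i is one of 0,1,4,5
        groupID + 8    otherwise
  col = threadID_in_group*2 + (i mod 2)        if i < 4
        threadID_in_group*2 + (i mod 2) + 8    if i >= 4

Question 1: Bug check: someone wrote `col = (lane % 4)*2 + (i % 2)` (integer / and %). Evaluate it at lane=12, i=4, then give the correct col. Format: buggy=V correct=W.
`(lane % 4)*2 + (i % 2)`[12,4]⇒0
lane 12⇒12/4=3, 12 mod 4=0
i=4  r:3+0⇒3  c:2·0+0+8⇒8
col: 0 vs 8

buggy=0 correct=8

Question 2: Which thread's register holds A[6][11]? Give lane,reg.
r=6→G=6,rhi=0  c=11→chi=1,T=1,p=1
L=6*4+1=25  i=1*4+0*2+1=5

25,5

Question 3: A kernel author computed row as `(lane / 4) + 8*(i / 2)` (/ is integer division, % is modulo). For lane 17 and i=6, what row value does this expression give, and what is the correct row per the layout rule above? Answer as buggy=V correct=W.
`(lane / 4) + 8*(i / 2)`[17,6]→28
L=17→G=17>>2=4, T=17&3=1
[6]→row 4+8=12  col 1·2+0+8=10
row: 28 vs 12

buggy=28 correct=12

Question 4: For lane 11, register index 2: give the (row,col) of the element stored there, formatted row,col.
lane 11->11/4=2, 11 mod 4=3
i=2  r:2+8->10  c:2·3+0+0->6

10,6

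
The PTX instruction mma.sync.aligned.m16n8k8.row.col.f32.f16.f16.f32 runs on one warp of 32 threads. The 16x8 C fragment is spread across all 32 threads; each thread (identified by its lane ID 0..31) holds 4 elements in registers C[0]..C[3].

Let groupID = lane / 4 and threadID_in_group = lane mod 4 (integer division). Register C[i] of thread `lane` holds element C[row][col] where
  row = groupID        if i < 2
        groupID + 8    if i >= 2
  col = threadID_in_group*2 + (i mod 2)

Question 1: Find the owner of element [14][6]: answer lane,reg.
r:14=>grp=6,rB=1  c:6=>tig=3,lo=0
L=6*4+3=27  i=1*2+0=2

27,2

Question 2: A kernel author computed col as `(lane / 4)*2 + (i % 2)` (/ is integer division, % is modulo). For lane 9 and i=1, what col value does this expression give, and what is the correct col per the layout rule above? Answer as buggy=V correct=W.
`(lane / 4)*2 + (i % 2)`[9,1]→5
9: G=2,T=1
[1] (2+0,1*2+1) = (2,3)
col: 5 vs 3

buggy=5 correct=3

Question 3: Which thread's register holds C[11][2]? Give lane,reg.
13,2

r: 11->gid=3,r8=1  c: 2->tid=1,i&1=0
L=3*4+1=13  i=1*2+0=2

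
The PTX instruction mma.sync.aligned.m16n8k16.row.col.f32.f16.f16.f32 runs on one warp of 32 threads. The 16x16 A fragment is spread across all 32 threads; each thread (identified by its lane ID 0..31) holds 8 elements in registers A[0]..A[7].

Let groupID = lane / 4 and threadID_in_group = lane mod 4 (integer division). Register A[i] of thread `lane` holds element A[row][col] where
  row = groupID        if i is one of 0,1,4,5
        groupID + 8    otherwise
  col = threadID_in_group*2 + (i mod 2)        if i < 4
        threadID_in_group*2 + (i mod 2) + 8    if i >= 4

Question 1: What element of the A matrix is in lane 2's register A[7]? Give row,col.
lane 2->2/4=0, 2 mod 4=2
i=7  r:0+8->8  c:2·2+1+8->13

8,13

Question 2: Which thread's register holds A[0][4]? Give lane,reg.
r=0->g=0,rb=0  c=4->cb=0,t=2,b0=0
L=0*4+2=2  i=0*4+0*2+0=0

2,0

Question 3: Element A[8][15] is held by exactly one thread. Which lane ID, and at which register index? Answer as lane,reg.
r=8->g=0,rb=1  c=15->cb=1,t=3,b0=1
L=0*4+3=3  i=1*4+1*2+1=7

3,7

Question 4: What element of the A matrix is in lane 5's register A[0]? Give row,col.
1,2

5: gr=1,th=1
[0] (1+0,1*2+0+0) = (1,2)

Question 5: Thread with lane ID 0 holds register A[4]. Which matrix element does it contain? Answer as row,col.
0,8

lane 0: grp=0 (0/4), tig=0 (0%4)
i=4: r=0+0=0, c=0*2+0+8=8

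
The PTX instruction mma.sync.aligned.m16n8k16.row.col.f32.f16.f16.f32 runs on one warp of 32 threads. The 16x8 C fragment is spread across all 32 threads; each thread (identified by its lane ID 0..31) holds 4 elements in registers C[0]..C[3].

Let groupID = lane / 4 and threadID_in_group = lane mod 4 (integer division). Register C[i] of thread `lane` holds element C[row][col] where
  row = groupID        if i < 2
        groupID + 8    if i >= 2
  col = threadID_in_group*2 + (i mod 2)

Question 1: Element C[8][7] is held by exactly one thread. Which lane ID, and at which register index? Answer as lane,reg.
r=8⇒gr=0,Rb=1  c=7⇒th=3,odd=1
L=0*4+3=3  i=1*2+1=3

3,3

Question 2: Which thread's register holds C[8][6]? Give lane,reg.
3,2

r:8=>grp=0,rB=1  c:6=>tig=3,lo=0
L=0*4+3=3  i=1*2+0=2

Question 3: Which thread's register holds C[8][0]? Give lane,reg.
0,2

r=8->g=0,rb=1  c=0->t=0,b0=0
L=0*4+0=0  i=1*2+0=2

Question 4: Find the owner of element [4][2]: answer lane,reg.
17,0

r:4=>grp=4,rB=0  c:2=>tig=1,lo=0
L=4*4+1=17  i=0*2+0=0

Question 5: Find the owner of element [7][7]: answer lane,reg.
r:7=>grp=7,rB=0  c:7=>tig=3,lo=1
L=7*4+3=31  i=0*2+1=1

31,1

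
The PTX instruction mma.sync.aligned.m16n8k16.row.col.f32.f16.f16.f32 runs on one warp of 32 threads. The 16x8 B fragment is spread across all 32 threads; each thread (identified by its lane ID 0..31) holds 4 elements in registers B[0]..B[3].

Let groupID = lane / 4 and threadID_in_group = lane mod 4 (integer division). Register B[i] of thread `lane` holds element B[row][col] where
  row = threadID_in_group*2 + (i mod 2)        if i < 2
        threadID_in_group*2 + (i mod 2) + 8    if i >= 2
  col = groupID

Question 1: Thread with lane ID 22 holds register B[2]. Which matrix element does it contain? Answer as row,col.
22: grp=5,tig=2
[2] (2*2+0+8,5) = (12,5)

12,5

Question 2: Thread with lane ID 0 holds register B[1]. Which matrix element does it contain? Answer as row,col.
1,0

lane 0: gr=0 (0/4), th=0 (0%4)
i=1: r=0*2+1+0=1, c=gr=0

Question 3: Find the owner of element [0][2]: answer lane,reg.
8,0

c:2=>grp=2  r:0=>rB=0,tig=0,lo=0
L=2*4+0=8  i=0*2+0=0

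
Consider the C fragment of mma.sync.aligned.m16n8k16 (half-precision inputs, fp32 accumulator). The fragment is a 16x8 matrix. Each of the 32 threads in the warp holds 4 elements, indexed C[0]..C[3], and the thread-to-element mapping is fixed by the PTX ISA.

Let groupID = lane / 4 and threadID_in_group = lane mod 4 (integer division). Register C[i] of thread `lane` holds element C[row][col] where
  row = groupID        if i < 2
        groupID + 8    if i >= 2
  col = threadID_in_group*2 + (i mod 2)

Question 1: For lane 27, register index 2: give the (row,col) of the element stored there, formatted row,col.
L=27->g=27>>2=6, t=27&3=3
[2]->row 6+8=14  col 3·2+0=6

14,6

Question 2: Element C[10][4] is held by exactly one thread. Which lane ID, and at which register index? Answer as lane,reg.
r: 10->gid=2,r8=1  c: 4->tid=2,i&1=0
L=2*4+2=10  i=1*2+0=2

10,2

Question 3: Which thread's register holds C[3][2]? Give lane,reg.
13,0

r=3⇒gr=3,Rb=0  c=2⇒th=1,odd=0
L=3*4+1=13  i=0*2+0=0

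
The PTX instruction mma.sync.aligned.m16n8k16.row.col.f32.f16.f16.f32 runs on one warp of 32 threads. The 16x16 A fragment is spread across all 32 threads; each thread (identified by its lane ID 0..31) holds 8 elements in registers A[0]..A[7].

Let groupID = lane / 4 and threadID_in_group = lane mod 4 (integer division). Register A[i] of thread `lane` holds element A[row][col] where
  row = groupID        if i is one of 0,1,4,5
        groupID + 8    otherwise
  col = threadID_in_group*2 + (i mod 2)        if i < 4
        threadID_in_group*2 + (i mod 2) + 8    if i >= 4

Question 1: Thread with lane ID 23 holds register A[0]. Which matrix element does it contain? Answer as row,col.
5,6

23: gid=5,tid=3
[0] (5+0,3*2+0+0) = (5,6)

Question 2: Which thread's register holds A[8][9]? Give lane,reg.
r=8→G=0,rhi=1  c=9→chi=1,T=0,p=1
L=0*4+0=0  i=1*4+1*2+1=7

0,7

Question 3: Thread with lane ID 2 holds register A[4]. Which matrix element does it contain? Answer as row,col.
0,12

L=2→G=2>>2=0, T=2&3=2
[4]→row 0+0=0  col 2·2+0+8=12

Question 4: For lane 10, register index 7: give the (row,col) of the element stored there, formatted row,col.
10,13

L=10⇒gr=10>>2=2, th=10&3=2
[7]⇒row 2+8=10  col 2·2+1+8=13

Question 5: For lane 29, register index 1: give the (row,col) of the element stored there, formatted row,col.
7,3

lane 29⇒29/4=7, 29 mod 4=1
i=1  r:7+0⇒7  c:2·1+1+0⇒3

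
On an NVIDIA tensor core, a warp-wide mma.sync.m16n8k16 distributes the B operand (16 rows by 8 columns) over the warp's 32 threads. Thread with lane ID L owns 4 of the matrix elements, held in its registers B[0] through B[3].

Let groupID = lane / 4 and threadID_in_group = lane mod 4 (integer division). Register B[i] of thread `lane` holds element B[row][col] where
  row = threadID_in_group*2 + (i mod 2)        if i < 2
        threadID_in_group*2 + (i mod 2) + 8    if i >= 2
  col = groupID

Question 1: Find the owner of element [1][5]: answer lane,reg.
c: 5->gid=5  r: 1->r8=0,tid=0,i&1=1
L=5*4+0=20  i=0*2+1=1

20,1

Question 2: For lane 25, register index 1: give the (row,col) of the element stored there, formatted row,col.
3,6

L=25⇒gr=25>>2=6, th=25&3=1
[1]⇒row 1·2+1+0=3  col gr=6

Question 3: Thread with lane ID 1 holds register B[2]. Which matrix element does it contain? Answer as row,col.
10,0

L=1->g=1>>2=0, t=1&3=1
[2]->row 1·2+0+8=10  col g=0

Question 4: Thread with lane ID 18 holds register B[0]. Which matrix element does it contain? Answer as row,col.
4,4

L=18→G=18>>2=4, T=18&3=2
[0]→row 2·2+0+0=4  col G=4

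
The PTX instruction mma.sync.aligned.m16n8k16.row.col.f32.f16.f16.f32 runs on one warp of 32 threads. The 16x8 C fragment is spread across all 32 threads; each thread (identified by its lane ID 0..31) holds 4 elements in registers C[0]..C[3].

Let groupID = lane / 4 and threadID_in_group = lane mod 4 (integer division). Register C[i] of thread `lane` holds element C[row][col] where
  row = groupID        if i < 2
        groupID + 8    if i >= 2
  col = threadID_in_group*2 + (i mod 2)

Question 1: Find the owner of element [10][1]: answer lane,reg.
r=10⇒gr=2,Rb=1  c=1⇒th=0,odd=1
L=2*4+0=8  i=1*2+1=3

8,3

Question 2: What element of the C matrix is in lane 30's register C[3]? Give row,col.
15,5

lane 30: g=7 (30/4), t=2 (30%4)
i=3: r=7+8=15, c=2*2+1=5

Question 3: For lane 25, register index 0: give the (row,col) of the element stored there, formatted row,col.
lane 25: gr=6 (25/4), th=1 (25%4)
i=0: r=6+0=6, c=1*2+0=2

6,2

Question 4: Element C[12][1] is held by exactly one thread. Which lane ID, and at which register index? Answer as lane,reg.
16,3

r=12->g=4,rb=1  c=1->t=0,b0=1
L=4*4+0=16  i=1*2+1=3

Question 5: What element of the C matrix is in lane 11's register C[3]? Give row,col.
L=11->g=11>>2=2, t=11&3=3
[3]->row 2+8=10  col 3·2+1=7

10,7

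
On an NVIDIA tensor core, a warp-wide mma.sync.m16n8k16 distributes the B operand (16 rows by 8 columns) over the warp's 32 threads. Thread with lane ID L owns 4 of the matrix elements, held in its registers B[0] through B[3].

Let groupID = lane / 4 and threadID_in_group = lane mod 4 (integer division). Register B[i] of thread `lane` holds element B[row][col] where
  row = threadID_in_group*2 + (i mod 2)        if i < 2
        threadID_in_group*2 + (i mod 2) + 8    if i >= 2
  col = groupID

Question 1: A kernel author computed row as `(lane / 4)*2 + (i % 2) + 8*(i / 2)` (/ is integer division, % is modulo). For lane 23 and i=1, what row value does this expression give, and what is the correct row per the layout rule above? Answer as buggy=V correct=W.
`(lane / 4)*2 + (i % 2) + 8*(i / 2)`[23,1]->11
23: g=5,t=3
[1] (3*2+1+0,5) = (7,5)
row: 11 vs 7

buggy=11 correct=7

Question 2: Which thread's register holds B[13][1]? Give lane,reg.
6,3

c=1→G=1  r=13→rhi=1,T=2,p=1
L=1*4+2=6  i=1*2+1=3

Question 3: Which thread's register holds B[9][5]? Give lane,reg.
20,3

c:5=>grp=5  r:9=>rB=1,tig=0,lo=1
L=5*4+0=20  i=1*2+1=3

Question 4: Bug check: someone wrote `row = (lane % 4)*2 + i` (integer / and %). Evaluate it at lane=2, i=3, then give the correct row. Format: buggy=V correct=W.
buggy=7 correct=13

`(lane % 4)*2 + i`[2,3]⇒7
L=2⇒gr=2>>2=0, th=2&3=2
[3]⇒row 2·2+1+8=13  col gr=0
row: 7 vs 13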